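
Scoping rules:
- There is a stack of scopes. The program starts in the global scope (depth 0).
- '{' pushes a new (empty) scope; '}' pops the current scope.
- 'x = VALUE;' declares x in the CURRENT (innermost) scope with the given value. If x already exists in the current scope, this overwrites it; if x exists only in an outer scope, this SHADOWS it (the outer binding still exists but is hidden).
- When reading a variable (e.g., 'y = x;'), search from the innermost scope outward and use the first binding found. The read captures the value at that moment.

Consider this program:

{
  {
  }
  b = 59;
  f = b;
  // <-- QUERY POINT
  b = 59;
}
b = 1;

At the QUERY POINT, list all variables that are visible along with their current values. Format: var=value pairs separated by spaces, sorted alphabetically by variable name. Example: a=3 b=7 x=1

Answer: b=59 f=59

Derivation:
Step 1: enter scope (depth=1)
Step 2: enter scope (depth=2)
Step 3: exit scope (depth=1)
Step 4: declare b=59 at depth 1
Step 5: declare f=(read b)=59 at depth 1
Visible at query point: b=59 f=59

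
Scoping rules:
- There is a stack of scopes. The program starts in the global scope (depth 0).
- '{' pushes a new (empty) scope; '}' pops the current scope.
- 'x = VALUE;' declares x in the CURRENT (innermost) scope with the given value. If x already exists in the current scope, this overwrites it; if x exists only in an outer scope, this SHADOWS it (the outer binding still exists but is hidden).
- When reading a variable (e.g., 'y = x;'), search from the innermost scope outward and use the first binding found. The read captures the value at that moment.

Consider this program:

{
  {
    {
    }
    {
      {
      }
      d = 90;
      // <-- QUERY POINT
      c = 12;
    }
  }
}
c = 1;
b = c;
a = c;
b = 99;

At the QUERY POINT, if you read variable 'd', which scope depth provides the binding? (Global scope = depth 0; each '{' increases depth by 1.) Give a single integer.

Step 1: enter scope (depth=1)
Step 2: enter scope (depth=2)
Step 3: enter scope (depth=3)
Step 4: exit scope (depth=2)
Step 5: enter scope (depth=3)
Step 6: enter scope (depth=4)
Step 7: exit scope (depth=3)
Step 8: declare d=90 at depth 3
Visible at query point: d=90

Answer: 3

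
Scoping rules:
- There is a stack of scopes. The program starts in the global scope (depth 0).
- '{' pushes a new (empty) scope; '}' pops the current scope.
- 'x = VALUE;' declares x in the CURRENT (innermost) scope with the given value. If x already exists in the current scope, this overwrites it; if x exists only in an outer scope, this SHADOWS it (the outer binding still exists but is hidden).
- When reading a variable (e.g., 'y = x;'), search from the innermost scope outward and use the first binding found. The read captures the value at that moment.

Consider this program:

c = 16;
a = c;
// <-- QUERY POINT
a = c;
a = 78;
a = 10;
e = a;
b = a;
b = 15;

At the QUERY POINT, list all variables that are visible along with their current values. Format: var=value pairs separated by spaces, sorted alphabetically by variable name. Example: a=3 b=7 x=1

Step 1: declare c=16 at depth 0
Step 2: declare a=(read c)=16 at depth 0
Visible at query point: a=16 c=16

Answer: a=16 c=16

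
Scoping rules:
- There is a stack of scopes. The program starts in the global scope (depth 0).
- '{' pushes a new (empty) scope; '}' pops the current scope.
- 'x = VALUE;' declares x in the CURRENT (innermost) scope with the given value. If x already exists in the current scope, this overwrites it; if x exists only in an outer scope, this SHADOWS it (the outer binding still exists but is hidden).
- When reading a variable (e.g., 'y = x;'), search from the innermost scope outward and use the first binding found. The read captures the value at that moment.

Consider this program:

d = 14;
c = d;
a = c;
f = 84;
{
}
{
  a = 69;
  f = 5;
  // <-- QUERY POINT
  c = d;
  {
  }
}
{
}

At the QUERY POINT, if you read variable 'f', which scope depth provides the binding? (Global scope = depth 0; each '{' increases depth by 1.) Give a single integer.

Step 1: declare d=14 at depth 0
Step 2: declare c=(read d)=14 at depth 0
Step 3: declare a=(read c)=14 at depth 0
Step 4: declare f=84 at depth 0
Step 5: enter scope (depth=1)
Step 6: exit scope (depth=0)
Step 7: enter scope (depth=1)
Step 8: declare a=69 at depth 1
Step 9: declare f=5 at depth 1
Visible at query point: a=69 c=14 d=14 f=5

Answer: 1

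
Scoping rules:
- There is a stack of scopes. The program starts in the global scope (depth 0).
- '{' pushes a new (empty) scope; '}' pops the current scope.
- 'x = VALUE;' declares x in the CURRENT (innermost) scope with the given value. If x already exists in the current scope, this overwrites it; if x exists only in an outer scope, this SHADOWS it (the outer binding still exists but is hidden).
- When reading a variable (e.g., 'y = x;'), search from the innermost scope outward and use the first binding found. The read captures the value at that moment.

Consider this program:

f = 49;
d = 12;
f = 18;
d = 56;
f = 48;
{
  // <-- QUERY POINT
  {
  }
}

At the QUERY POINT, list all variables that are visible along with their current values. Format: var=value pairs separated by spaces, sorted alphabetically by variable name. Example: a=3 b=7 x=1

Step 1: declare f=49 at depth 0
Step 2: declare d=12 at depth 0
Step 3: declare f=18 at depth 0
Step 4: declare d=56 at depth 0
Step 5: declare f=48 at depth 0
Step 6: enter scope (depth=1)
Visible at query point: d=56 f=48

Answer: d=56 f=48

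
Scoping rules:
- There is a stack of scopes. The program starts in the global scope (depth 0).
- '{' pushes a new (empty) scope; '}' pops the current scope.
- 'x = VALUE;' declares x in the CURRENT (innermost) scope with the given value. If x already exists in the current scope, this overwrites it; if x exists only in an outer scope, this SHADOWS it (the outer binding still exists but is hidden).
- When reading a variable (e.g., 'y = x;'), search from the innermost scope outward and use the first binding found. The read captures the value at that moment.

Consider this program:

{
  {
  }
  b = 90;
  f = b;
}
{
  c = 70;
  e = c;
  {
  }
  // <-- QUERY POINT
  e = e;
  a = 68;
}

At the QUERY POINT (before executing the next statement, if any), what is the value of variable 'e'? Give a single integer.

Step 1: enter scope (depth=1)
Step 2: enter scope (depth=2)
Step 3: exit scope (depth=1)
Step 4: declare b=90 at depth 1
Step 5: declare f=(read b)=90 at depth 1
Step 6: exit scope (depth=0)
Step 7: enter scope (depth=1)
Step 8: declare c=70 at depth 1
Step 9: declare e=(read c)=70 at depth 1
Step 10: enter scope (depth=2)
Step 11: exit scope (depth=1)
Visible at query point: c=70 e=70

Answer: 70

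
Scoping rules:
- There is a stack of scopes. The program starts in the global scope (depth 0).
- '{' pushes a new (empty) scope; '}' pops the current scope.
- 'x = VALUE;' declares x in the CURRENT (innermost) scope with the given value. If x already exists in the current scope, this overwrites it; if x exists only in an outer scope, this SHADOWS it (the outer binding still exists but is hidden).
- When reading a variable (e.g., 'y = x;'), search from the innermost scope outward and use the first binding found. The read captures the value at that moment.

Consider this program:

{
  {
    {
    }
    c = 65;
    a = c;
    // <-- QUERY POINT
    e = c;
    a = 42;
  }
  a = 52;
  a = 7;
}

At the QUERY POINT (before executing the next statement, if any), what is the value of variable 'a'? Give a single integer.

Answer: 65

Derivation:
Step 1: enter scope (depth=1)
Step 2: enter scope (depth=2)
Step 3: enter scope (depth=3)
Step 4: exit scope (depth=2)
Step 5: declare c=65 at depth 2
Step 6: declare a=(read c)=65 at depth 2
Visible at query point: a=65 c=65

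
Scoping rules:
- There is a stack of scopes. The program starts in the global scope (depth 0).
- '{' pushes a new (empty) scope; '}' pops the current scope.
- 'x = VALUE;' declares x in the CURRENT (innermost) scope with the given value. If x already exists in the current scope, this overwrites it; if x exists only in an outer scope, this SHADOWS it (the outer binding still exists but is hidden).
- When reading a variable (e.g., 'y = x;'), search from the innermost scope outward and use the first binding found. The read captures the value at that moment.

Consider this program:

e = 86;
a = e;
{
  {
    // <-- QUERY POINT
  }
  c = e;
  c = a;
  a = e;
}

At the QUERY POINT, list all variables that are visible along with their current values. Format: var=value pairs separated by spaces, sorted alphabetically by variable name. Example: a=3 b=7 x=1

Step 1: declare e=86 at depth 0
Step 2: declare a=(read e)=86 at depth 0
Step 3: enter scope (depth=1)
Step 4: enter scope (depth=2)
Visible at query point: a=86 e=86

Answer: a=86 e=86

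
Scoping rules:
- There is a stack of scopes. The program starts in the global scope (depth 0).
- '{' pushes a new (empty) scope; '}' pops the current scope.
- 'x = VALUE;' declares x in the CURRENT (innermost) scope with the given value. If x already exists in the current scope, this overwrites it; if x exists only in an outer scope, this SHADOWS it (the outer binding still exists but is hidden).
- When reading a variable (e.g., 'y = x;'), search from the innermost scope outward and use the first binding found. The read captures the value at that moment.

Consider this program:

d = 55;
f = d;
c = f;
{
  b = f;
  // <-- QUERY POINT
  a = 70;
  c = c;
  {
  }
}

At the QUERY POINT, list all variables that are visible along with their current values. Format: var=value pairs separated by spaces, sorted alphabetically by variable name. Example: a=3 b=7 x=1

Answer: b=55 c=55 d=55 f=55

Derivation:
Step 1: declare d=55 at depth 0
Step 2: declare f=(read d)=55 at depth 0
Step 3: declare c=(read f)=55 at depth 0
Step 4: enter scope (depth=1)
Step 5: declare b=(read f)=55 at depth 1
Visible at query point: b=55 c=55 d=55 f=55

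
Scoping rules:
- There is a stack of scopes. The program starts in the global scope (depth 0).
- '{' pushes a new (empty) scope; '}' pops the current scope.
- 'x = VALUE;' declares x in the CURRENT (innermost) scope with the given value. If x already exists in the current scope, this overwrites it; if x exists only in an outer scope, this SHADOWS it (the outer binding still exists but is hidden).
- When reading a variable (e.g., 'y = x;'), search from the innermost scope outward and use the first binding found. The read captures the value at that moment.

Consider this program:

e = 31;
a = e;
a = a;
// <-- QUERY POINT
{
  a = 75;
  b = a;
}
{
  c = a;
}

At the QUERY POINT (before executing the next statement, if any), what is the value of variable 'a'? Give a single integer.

Answer: 31

Derivation:
Step 1: declare e=31 at depth 0
Step 2: declare a=(read e)=31 at depth 0
Step 3: declare a=(read a)=31 at depth 0
Visible at query point: a=31 e=31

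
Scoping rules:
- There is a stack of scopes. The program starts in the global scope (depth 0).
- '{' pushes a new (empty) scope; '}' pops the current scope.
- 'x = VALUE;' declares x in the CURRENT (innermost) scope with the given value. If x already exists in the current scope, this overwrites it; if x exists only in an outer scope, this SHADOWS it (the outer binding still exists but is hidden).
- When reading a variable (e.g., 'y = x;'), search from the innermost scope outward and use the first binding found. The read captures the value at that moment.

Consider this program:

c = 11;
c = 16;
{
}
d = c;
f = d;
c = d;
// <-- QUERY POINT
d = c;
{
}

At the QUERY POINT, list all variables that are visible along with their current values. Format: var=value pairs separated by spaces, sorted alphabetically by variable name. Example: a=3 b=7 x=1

Answer: c=16 d=16 f=16

Derivation:
Step 1: declare c=11 at depth 0
Step 2: declare c=16 at depth 0
Step 3: enter scope (depth=1)
Step 4: exit scope (depth=0)
Step 5: declare d=(read c)=16 at depth 0
Step 6: declare f=(read d)=16 at depth 0
Step 7: declare c=(read d)=16 at depth 0
Visible at query point: c=16 d=16 f=16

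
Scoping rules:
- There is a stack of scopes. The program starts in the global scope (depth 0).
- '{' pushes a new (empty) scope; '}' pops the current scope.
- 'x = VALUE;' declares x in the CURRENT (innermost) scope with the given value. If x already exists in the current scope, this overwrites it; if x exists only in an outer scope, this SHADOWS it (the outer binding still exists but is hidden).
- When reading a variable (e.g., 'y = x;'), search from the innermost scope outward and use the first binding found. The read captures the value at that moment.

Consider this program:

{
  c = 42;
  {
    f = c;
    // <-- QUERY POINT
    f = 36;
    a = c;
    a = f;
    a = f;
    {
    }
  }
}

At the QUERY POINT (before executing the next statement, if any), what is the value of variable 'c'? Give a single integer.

Step 1: enter scope (depth=1)
Step 2: declare c=42 at depth 1
Step 3: enter scope (depth=2)
Step 4: declare f=(read c)=42 at depth 2
Visible at query point: c=42 f=42

Answer: 42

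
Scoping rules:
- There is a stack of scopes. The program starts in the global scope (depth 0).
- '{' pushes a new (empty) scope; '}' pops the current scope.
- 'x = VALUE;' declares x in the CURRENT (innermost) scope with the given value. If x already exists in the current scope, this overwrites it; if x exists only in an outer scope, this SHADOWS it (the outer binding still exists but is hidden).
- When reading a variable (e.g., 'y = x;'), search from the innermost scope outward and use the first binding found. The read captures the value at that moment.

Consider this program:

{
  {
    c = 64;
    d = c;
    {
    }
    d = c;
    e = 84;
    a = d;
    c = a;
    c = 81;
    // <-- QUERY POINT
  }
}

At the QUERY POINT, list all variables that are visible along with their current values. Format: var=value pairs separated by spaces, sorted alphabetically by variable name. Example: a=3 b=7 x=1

Step 1: enter scope (depth=1)
Step 2: enter scope (depth=2)
Step 3: declare c=64 at depth 2
Step 4: declare d=(read c)=64 at depth 2
Step 5: enter scope (depth=3)
Step 6: exit scope (depth=2)
Step 7: declare d=(read c)=64 at depth 2
Step 8: declare e=84 at depth 2
Step 9: declare a=(read d)=64 at depth 2
Step 10: declare c=(read a)=64 at depth 2
Step 11: declare c=81 at depth 2
Visible at query point: a=64 c=81 d=64 e=84

Answer: a=64 c=81 d=64 e=84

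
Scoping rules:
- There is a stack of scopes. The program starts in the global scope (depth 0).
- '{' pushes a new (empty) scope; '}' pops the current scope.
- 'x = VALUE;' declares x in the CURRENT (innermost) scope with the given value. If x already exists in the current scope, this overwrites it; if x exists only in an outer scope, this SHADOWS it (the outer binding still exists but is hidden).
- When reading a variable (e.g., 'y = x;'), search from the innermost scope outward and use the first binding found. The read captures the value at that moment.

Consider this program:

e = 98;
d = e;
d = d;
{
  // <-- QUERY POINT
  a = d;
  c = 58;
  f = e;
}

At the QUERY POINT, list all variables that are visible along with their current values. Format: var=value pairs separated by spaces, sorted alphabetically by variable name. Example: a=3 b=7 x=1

Step 1: declare e=98 at depth 0
Step 2: declare d=(read e)=98 at depth 0
Step 3: declare d=(read d)=98 at depth 0
Step 4: enter scope (depth=1)
Visible at query point: d=98 e=98

Answer: d=98 e=98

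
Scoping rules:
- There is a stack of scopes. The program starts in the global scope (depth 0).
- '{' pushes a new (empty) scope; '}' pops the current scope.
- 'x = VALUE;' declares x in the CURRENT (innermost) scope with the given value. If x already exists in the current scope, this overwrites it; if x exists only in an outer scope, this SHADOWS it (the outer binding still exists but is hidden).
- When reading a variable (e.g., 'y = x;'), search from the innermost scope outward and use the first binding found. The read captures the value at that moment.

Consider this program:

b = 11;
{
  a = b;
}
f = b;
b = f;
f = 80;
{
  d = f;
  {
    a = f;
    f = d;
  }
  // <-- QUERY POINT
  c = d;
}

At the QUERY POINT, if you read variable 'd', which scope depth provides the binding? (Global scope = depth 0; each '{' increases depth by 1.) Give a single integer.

Answer: 1

Derivation:
Step 1: declare b=11 at depth 0
Step 2: enter scope (depth=1)
Step 3: declare a=(read b)=11 at depth 1
Step 4: exit scope (depth=0)
Step 5: declare f=(read b)=11 at depth 0
Step 6: declare b=(read f)=11 at depth 0
Step 7: declare f=80 at depth 0
Step 8: enter scope (depth=1)
Step 9: declare d=(read f)=80 at depth 1
Step 10: enter scope (depth=2)
Step 11: declare a=(read f)=80 at depth 2
Step 12: declare f=(read d)=80 at depth 2
Step 13: exit scope (depth=1)
Visible at query point: b=11 d=80 f=80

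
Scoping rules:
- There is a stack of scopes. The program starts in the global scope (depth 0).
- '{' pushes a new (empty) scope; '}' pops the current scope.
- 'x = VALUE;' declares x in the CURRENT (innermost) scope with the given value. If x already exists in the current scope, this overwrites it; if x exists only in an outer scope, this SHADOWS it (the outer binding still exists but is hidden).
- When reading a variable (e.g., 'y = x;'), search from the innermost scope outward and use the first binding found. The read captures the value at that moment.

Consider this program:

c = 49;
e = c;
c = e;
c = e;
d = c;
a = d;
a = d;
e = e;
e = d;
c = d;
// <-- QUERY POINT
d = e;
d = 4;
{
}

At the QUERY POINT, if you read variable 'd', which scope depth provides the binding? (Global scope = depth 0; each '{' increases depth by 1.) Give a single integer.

Answer: 0

Derivation:
Step 1: declare c=49 at depth 0
Step 2: declare e=(read c)=49 at depth 0
Step 3: declare c=(read e)=49 at depth 0
Step 4: declare c=(read e)=49 at depth 0
Step 5: declare d=(read c)=49 at depth 0
Step 6: declare a=(read d)=49 at depth 0
Step 7: declare a=(read d)=49 at depth 0
Step 8: declare e=(read e)=49 at depth 0
Step 9: declare e=(read d)=49 at depth 0
Step 10: declare c=(read d)=49 at depth 0
Visible at query point: a=49 c=49 d=49 e=49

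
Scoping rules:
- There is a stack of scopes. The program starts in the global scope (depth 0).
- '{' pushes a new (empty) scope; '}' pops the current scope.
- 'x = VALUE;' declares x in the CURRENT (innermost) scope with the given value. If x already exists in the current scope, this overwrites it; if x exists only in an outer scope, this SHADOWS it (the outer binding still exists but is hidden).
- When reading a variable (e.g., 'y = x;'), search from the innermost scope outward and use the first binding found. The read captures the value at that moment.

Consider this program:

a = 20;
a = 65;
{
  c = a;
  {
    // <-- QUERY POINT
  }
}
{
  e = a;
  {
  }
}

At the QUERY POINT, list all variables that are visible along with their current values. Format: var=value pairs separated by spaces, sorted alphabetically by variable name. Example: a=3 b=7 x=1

Step 1: declare a=20 at depth 0
Step 2: declare a=65 at depth 0
Step 3: enter scope (depth=1)
Step 4: declare c=(read a)=65 at depth 1
Step 5: enter scope (depth=2)
Visible at query point: a=65 c=65

Answer: a=65 c=65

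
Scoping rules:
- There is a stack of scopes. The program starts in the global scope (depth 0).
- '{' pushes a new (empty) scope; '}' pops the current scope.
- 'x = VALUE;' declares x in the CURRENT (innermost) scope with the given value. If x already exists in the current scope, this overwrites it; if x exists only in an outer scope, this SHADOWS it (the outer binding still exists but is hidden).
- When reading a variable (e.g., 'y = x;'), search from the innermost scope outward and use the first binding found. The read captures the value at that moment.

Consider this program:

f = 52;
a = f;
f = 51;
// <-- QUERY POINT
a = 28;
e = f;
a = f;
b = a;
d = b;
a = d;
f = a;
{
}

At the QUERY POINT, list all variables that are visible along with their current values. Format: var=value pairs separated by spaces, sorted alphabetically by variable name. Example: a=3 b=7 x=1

Step 1: declare f=52 at depth 0
Step 2: declare a=(read f)=52 at depth 0
Step 3: declare f=51 at depth 0
Visible at query point: a=52 f=51

Answer: a=52 f=51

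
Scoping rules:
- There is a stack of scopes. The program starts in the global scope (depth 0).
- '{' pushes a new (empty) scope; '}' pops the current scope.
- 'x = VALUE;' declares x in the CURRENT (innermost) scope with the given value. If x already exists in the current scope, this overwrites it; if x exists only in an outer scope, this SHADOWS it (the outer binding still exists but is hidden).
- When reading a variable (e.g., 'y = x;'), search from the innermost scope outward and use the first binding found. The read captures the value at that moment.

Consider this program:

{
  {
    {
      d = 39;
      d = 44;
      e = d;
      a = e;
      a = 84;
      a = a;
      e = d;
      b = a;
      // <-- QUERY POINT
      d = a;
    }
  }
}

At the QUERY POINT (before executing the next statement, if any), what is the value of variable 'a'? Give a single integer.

Answer: 84

Derivation:
Step 1: enter scope (depth=1)
Step 2: enter scope (depth=2)
Step 3: enter scope (depth=3)
Step 4: declare d=39 at depth 3
Step 5: declare d=44 at depth 3
Step 6: declare e=(read d)=44 at depth 3
Step 7: declare a=(read e)=44 at depth 3
Step 8: declare a=84 at depth 3
Step 9: declare a=(read a)=84 at depth 3
Step 10: declare e=(read d)=44 at depth 3
Step 11: declare b=(read a)=84 at depth 3
Visible at query point: a=84 b=84 d=44 e=44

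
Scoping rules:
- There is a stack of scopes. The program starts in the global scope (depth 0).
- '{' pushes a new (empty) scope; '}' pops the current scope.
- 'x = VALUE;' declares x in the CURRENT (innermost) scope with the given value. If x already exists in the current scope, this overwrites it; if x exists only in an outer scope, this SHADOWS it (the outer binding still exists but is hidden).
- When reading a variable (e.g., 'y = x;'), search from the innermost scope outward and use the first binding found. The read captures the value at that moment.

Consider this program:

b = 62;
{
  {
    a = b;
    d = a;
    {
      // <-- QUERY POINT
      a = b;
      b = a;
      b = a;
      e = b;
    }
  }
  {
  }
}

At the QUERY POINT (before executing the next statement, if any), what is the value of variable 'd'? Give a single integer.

Answer: 62

Derivation:
Step 1: declare b=62 at depth 0
Step 2: enter scope (depth=1)
Step 3: enter scope (depth=2)
Step 4: declare a=(read b)=62 at depth 2
Step 5: declare d=(read a)=62 at depth 2
Step 6: enter scope (depth=3)
Visible at query point: a=62 b=62 d=62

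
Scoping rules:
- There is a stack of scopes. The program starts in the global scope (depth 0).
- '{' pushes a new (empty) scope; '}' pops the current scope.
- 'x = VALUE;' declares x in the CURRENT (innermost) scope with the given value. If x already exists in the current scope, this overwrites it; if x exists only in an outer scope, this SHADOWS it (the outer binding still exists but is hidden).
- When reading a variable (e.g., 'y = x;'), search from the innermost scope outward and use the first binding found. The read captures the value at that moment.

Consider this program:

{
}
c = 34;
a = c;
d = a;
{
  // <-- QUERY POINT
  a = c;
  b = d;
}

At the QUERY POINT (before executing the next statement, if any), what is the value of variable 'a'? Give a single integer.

Answer: 34

Derivation:
Step 1: enter scope (depth=1)
Step 2: exit scope (depth=0)
Step 3: declare c=34 at depth 0
Step 4: declare a=(read c)=34 at depth 0
Step 5: declare d=(read a)=34 at depth 0
Step 6: enter scope (depth=1)
Visible at query point: a=34 c=34 d=34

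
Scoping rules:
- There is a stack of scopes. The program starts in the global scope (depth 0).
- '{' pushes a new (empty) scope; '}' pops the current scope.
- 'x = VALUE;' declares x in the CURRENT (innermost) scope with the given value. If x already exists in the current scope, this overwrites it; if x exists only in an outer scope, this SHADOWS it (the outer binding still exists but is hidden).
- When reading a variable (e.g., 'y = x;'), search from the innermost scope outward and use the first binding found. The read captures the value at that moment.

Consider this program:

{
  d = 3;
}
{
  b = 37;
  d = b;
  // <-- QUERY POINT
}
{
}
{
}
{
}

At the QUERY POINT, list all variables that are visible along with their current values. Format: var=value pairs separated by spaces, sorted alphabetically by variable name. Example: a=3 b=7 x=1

Step 1: enter scope (depth=1)
Step 2: declare d=3 at depth 1
Step 3: exit scope (depth=0)
Step 4: enter scope (depth=1)
Step 5: declare b=37 at depth 1
Step 6: declare d=(read b)=37 at depth 1
Visible at query point: b=37 d=37

Answer: b=37 d=37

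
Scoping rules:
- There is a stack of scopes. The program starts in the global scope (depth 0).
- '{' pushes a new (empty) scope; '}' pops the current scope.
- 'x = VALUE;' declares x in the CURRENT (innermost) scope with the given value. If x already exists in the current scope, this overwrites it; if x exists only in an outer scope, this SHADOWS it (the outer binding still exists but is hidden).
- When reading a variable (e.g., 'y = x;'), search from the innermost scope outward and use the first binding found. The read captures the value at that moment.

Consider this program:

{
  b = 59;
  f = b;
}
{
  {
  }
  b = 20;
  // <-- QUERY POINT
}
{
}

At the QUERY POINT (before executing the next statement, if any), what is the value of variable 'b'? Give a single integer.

Answer: 20

Derivation:
Step 1: enter scope (depth=1)
Step 2: declare b=59 at depth 1
Step 3: declare f=(read b)=59 at depth 1
Step 4: exit scope (depth=0)
Step 5: enter scope (depth=1)
Step 6: enter scope (depth=2)
Step 7: exit scope (depth=1)
Step 8: declare b=20 at depth 1
Visible at query point: b=20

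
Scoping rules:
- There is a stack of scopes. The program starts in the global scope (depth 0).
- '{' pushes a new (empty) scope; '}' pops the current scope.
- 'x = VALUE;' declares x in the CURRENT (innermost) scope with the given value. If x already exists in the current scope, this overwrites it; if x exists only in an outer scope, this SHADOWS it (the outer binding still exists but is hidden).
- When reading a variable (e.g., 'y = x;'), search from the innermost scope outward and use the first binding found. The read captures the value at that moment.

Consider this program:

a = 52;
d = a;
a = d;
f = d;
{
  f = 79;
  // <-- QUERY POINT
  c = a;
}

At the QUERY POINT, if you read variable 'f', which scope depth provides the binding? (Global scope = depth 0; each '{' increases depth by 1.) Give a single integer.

Step 1: declare a=52 at depth 0
Step 2: declare d=(read a)=52 at depth 0
Step 3: declare a=(read d)=52 at depth 0
Step 4: declare f=(read d)=52 at depth 0
Step 5: enter scope (depth=1)
Step 6: declare f=79 at depth 1
Visible at query point: a=52 d=52 f=79

Answer: 1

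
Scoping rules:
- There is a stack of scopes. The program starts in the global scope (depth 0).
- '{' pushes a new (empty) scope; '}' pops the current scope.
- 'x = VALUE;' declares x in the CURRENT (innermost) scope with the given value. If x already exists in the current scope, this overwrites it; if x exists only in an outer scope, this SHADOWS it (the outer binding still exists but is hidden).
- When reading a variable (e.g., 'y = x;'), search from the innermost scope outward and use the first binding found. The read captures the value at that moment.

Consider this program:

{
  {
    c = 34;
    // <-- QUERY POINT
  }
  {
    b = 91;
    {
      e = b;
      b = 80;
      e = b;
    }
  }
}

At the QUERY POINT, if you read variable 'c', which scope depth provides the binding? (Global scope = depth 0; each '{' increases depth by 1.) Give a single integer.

Answer: 2

Derivation:
Step 1: enter scope (depth=1)
Step 2: enter scope (depth=2)
Step 3: declare c=34 at depth 2
Visible at query point: c=34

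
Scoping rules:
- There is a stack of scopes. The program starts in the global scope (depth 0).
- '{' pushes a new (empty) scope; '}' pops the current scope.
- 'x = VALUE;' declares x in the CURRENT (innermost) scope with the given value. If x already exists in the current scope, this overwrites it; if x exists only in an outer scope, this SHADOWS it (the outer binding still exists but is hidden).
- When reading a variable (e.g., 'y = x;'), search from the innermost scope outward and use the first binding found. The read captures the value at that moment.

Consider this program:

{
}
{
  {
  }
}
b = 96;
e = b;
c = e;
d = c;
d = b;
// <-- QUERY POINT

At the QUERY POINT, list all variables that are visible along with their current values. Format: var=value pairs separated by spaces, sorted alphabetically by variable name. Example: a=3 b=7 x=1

Answer: b=96 c=96 d=96 e=96

Derivation:
Step 1: enter scope (depth=1)
Step 2: exit scope (depth=0)
Step 3: enter scope (depth=1)
Step 4: enter scope (depth=2)
Step 5: exit scope (depth=1)
Step 6: exit scope (depth=0)
Step 7: declare b=96 at depth 0
Step 8: declare e=(read b)=96 at depth 0
Step 9: declare c=(read e)=96 at depth 0
Step 10: declare d=(read c)=96 at depth 0
Step 11: declare d=(read b)=96 at depth 0
Visible at query point: b=96 c=96 d=96 e=96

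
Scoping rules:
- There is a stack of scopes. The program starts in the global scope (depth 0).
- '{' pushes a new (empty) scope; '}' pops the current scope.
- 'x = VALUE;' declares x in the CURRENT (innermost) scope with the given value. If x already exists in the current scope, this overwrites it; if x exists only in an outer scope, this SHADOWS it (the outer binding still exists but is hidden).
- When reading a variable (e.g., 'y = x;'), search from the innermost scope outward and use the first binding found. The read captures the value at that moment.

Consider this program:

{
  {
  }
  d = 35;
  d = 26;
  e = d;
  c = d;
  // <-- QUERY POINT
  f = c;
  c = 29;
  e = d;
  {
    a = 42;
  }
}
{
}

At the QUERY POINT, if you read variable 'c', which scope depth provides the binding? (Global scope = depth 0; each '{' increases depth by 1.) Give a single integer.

Step 1: enter scope (depth=1)
Step 2: enter scope (depth=2)
Step 3: exit scope (depth=1)
Step 4: declare d=35 at depth 1
Step 5: declare d=26 at depth 1
Step 6: declare e=(read d)=26 at depth 1
Step 7: declare c=(read d)=26 at depth 1
Visible at query point: c=26 d=26 e=26

Answer: 1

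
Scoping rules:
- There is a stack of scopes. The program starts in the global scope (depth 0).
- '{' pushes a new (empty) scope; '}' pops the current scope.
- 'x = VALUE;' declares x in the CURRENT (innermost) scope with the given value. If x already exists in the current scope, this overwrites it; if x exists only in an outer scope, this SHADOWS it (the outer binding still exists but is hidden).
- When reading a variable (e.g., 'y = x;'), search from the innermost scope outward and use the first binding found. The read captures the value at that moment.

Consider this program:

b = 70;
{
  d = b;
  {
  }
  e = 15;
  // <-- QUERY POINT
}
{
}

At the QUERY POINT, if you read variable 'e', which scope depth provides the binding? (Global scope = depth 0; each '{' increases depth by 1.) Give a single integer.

Answer: 1

Derivation:
Step 1: declare b=70 at depth 0
Step 2: enter scope (depth=1)
Step 3: declare d=(read b)=70 at depth 1
Step 4: enter scope (depth=2)
Step 5: exit scope (depth=1)
Step 6: declare e=15 at depth 1
Visible at query point: b=70 d=70 e=15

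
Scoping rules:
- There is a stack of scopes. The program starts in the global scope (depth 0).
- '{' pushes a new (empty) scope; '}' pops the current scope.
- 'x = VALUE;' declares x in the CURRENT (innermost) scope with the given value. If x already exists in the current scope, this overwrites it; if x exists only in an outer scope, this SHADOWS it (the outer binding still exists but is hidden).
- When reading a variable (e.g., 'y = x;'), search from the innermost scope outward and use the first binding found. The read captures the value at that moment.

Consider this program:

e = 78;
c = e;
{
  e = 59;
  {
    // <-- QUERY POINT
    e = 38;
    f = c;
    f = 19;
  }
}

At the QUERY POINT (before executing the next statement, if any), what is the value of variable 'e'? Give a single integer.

Answer: 59

Derivation:
Step 1: declare e=78 at depth 0
Step 2: declare c=(read e)=78 at depth 0
Step 3: enter scope (depth=1)
Step 4: declare e=59 at depth 1
Step 5: enter scope (depth=2)
Visible at query point: c=78 e=59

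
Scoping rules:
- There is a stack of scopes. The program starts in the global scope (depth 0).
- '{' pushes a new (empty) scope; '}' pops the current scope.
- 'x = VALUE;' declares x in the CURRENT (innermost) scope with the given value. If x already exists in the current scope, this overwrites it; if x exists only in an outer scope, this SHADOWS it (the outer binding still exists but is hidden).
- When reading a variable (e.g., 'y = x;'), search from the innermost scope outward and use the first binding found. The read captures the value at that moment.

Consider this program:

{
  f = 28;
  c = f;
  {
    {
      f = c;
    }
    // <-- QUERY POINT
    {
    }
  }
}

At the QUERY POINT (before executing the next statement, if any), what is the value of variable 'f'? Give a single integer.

Answer: 28

Derivation:
Step 1: enter scope (depth=1)
Step 2: declare f=28 at depth 1
Step 3: declare c=(read f)=28 at depth 1
Step 4: enter scope (depth=2)
Step 5: enter scope (depth=3)
Step 6: declare f=(read c)=28 at depth 3
Step 7: exit scope (depth=2)
Visible at query point: c=28 f=28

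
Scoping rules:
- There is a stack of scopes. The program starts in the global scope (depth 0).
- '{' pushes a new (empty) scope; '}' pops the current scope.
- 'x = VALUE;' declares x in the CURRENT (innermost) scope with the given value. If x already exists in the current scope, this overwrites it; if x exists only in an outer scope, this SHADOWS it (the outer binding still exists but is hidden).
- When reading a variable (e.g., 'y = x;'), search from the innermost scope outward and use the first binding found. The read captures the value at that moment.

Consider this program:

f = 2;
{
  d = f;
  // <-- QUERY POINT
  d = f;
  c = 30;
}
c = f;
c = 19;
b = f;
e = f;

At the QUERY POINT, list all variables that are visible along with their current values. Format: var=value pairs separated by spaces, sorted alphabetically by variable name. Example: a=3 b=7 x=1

Step 1: declare f=2 at depth 0
Step 2: enter scope (depth=1)
Step 3: declare d=(read f)=2 at depth 1
Visible at query point: d=2 f=2

Answer: d=2 f=2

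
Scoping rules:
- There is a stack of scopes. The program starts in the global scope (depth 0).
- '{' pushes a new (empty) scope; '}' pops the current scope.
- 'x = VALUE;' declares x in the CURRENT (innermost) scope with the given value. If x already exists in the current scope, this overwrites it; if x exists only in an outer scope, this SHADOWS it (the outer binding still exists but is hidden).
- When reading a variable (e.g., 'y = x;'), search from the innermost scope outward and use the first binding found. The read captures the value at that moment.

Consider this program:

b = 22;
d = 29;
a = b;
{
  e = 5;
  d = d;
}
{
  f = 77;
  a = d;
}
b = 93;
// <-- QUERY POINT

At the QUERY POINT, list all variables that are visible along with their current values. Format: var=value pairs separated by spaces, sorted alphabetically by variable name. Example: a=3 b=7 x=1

Step 1: declare b=22 at depth 0
Step 2: declare d=29 at depth 0
Step 3: declare a=(read b)=22 at depth 0
Step 4: enter scope (depth=1)
Step 5: declare e=5 at depth 1
Step 6: declare d=(read d)=29 at depth 1
Step 7: exit scope (depth=0)
Step 8: enter scope (depth=1)
Step 9: declare f=77 at depth 1
Step 10: declare a=(read d)=29 at depth 1
Step 11: exit scope (depth=0)
Step 12: declare b=93 at depth 0
Visible at query point: a=22 b=93 d=29

Answer: a=22 b=93 d=29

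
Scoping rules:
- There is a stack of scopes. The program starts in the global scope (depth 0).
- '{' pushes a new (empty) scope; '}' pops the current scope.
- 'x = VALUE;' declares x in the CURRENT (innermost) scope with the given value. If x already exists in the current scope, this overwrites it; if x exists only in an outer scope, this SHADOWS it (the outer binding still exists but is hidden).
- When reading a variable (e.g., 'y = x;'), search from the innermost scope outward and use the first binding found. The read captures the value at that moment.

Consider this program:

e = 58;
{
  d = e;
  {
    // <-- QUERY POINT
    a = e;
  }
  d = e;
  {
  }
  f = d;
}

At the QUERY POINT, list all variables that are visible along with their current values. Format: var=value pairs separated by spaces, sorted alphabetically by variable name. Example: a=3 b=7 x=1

Answer: d=58 e=58

Derivation:
Step 1: declare e=58 at depth 0
Step 2: enter scope (depth=1)
Step 3: declare d=(read e)=58 at depth 1
Step 4: enter scope (depth=2)
Visible at query point: d=58 e=58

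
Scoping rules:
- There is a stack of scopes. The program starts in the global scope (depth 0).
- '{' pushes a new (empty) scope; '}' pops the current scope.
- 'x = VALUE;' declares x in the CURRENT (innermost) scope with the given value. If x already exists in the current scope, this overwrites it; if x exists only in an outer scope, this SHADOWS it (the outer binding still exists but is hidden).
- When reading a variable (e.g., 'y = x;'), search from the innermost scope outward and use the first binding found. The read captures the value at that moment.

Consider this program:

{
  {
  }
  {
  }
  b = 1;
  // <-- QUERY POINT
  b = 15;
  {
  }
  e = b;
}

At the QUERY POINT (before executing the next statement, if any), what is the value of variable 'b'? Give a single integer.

Answer: 1

Derivation:
Step 1: enter scope (depth=1)
Step 2: enter scope (depth=2)
Step 3: exit scope (depth=1)
Step 4: enter scope (depth=2)
Step 5: exit scope (depth=1)
Step 6: declare b=1 at depth 1
Visible at query point: b=1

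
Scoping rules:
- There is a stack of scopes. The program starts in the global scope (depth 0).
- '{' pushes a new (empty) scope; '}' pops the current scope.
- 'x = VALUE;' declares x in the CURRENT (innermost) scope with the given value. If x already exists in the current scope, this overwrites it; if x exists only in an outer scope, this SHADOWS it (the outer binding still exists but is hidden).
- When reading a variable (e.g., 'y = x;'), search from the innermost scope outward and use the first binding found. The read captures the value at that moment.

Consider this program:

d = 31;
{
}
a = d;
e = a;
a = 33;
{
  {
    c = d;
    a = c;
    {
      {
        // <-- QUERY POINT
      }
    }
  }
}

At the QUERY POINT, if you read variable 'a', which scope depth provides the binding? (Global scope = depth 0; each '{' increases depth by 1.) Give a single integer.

Answer: 2

Derivation:
Step 1: declare d=31 at depth 0
Step 2: enter scope (depth=1)
Step 3: exit scope (depth=0)
Step 4: declare a=(read d)=31 at depth 0
Step 5: declare e=(read a)=31 at depth 0
Step 6: declare a=33 at depth 0
Step 7: enter scope (depth=1)
Step 8: enter scope (depth=2)
Step 9: declare c=(read d)=31 at depth 2
Step 10: declare a=(read c)=31 at depth 2
Step 11: enter scope (depth=3)
Step 12: enter scope (depth=4)
Visible at query point: a=31 c=31 d=31 e=31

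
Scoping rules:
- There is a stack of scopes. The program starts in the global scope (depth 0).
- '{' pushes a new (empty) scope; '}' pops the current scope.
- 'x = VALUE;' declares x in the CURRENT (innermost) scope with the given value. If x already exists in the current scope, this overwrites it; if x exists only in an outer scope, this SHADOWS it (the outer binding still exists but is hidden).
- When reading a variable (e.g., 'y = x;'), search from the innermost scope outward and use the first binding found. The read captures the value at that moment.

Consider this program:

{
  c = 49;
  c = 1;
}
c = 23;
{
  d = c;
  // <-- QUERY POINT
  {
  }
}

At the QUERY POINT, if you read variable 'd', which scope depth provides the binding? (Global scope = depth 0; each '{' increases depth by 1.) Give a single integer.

Step 1: enter scope (depth=1)
Step 2: declare c=49 at depth 1
Step 3: declare c=1 at depth 1
Step 4: exit scope (depth=0)
Step 5: declare c=23 at depth 0
Step 6: enter scope (depth=1)
Step 7: declare d=(read c)=23 at depth 1
Visible at query point: c=23 d=23

Answer: 1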